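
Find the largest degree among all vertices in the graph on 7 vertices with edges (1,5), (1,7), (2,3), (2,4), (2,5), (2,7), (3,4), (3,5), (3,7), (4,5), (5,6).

Step 1: Count edges incident to each vertex:
  deg(1) = 2 (neighbors: 5, 7)
  deg(2) = 4 (neighbors: 3, 4, 5, 7)
  deg(3) = 4 (neighbors: 2, 4, 5, 7)
  deg(4) = 3 (neighbors: 2, 3, 5)
  deg(5) = 5 (neighbors: 1, 2, 3, 4, 6)
  deg(6) = 1 (neighbors: 5)
  deg(7) = 3 (neighbors: 1, 2, 3)

Step 2: Find maximum:
  max(2, 4, 4, 3, 5, 1, 3) = 5 (vertex 5)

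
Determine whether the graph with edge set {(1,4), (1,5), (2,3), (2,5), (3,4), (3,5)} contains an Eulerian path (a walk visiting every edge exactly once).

Step 1: Find the degree of each vertex:
  deg(1) = 2
  deg(2) = 2
  deg(3) = 3
  deg(4) = 2
  deg(5) = 3

Step 2: Count vertices with odd degree:
  Odd-degree vertices: 3, 5 (2 total)

Step 3: Apply Euler's theorem:
  - Eulerian circuit exists iff graph is connected and all vertices have even degree
  - Eulerian path exists iff graph is connected and has 0 or 2 odd-degree vertices

Graph is connected with exactly 2 odd-degree vertices (3, 5).
Eulerian path exists (starting and ending at the odd-degree vertices), but no Eulerian circuit.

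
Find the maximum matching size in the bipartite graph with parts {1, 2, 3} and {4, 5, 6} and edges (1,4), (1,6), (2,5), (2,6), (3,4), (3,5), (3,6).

Step 1: List the neighbors of each left vertex:
  1: 4, 6
  2: 5, 6
  3: 4, 5, 6

Step 2: Greedily match left vertices, then look for augmenting paths:
  Match 1 -- 4
  Match 2 -- 5
  Match 3 -- 6
  No augmenting path remains.

Step 3: Verify this is maximum:
  Matching size 3 = min(|L|, |R|) = min(3, 3), which is an upper bound, so this matching is maximum.

Maximum matching: {(1,4), (2,5), (3,6)}
Size: 3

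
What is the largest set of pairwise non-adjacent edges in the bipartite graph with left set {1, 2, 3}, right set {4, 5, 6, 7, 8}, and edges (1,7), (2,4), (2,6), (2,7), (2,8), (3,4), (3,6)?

Step 1: List the neighbors of each left vertex:
  1: 7
  2: 4, 6, 7, 8
  3: 4, 6

Step 2: Greedily match left vertices, then look for augmenting paths:
  Match 1 -- 7
  Match 2 -- 4
  Match 3 -- 6
  No augmenting path remains.

Step 3: Verify this is maximum:
  Matching size 3 = min(|L|, |R|) = min(3, 5), which is an upper bound, so this matching is maximum.

Maximum matching: {(1,7), (2,4), (3,6)}
Size: 3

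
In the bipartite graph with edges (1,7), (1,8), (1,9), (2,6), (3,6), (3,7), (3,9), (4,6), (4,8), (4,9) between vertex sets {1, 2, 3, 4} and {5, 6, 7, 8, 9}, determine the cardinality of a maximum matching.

Step 1: List the neighbors of each left vertex:
  1: 7, 8, 9
  2: 6
  3: 6, 7, 9
  4: 6, 8, 9

Step 2: Greedily match left vertices, then look for augmenting paths:
  Match 1 -- 7
  Match 2 -- 6
  Match 3 -- 9
  Match 4 -- 8
  No augmenting path remains.

Step 3: Verify this is maximum:
  Matching size 4 = min(|L|, |R|) = min(4, 5), which is an upper bound, so this matching is maximum.

Maximum matching: {(1,7), (2,6), (3,9), (4,8)}
Size: 4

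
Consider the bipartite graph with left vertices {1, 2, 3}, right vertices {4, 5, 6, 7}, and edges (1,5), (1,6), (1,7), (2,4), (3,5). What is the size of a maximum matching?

Step 1: List the neighbors of each left vertex:
  1: 5, 6, 7
  2: 4
  3: 5

Step 2: Greedily match left vertices, then look for augmenting paths:
  Match 1 -- 6
  Match 2 -- 4
  Match 3 -- 5
  No augmenting path remains.

Step 3: Verify this is maximum:
  Matching size 3 = min(|L|, |R|) = min(3, 4), which is an upper bound, so this matching is maximum.

Maximum matching: {(1,6), (2,4), (3,5)}
Size: 3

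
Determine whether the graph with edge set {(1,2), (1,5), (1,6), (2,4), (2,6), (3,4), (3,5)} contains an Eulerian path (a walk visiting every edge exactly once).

Step 1: Find the degree of each vertex:
  deg(1) = 3
  deg(2) = 3
  deg(3) = 2
  deg(4) = 2
  deg(5) = 2
  deg(6) = 2

Step 2: Count vertices with odd degree:
  Odd-degree vertices: 1, 2 (2 total)

Step 3: Apply Euler's theorem:
  - Eulerian circuit exists iff graph is connected and all vertices have even degree
  - Eulerian path exists iff graph is connected and has 0 or 2 odd-degree vertices

Graph is connected with exactly 2 odd-degree vertices (1, 2).
Eulerian path exists (starting and ending at the odd-degree vertices), but no Eulerian circuit.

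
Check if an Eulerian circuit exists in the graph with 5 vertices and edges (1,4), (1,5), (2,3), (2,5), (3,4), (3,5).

Step 1: Find the degree of each vertex:
  deg(1) = 2
  deg(2) = 2
  deg(3) = 3
  deg(4) = 2
  deg(5) = 3

Step 2: Count vertices with odd degree:
  Odd-degree vertices: 3, 5 (2 total)

Step 3: Apply Euler's theorem:
  - Eulerian circuit exists iff graph is connected and all vertices have even degree
  - Eulerian path exists iff graph is connected and has 0 or 2 odd-degree vertices

Graph is connected with exactly 2 odd-degree vertices (3, 5).
Eulerian path exists (starting and ending at the odd-degree vertices), but no Eulerian circuit.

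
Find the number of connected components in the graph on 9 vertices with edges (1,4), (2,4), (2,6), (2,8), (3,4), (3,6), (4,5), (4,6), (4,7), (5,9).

Step 1: Build adjacency list from edges:
  1: 4
  2: 4, 6, 8
  3: 4, 6
  4: 1, 2, 3, 5, 6, 7
  5: 4, 9
  6: 2, 3, 4
  7: 4
  8: 2
  9: 5

Step 2: Run BFS/DFS from vertex 1:
  Visited: {1, 4, 2, 3, 5, 6, 7, 8, 9}
  Reached 9 of 9 vertices

Step 3: All 9 vertices reached from vertex 1, so the graph is connected.
Number of connected components: 1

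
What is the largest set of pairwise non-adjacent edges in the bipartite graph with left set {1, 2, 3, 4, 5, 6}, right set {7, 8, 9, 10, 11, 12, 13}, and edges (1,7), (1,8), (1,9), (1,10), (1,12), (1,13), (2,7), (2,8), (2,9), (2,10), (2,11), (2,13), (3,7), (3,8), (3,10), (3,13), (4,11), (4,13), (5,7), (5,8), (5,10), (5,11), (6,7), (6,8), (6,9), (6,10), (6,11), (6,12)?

Step 1: List the neighbors of each left vertex:
  1: 7, 8, 9, 10, 12, 13
  2: 7, 8, 9, 10, 11, 13
  3: 7, 8, 10, 13
  4: 11, 13
  5: 7, 8, 10, 11
  6: 7, 8, 9, 10, 11, 12

Step 2: Greedily match left vertices, then look for augmenting paths:
  Match 1 -- 12
  Match 2 -- 8
  Match 3 -- 10
  Match 4 -- 11
  Match 5 -- 7
  Match 6 -- 9
  No augmenting path remains.

Step 3: Verify this is maximum:
  Matching size 6 = min(|L|, |R|) = min(6, 7), which is an upper bound, so this matching is maximum.

Maximum matching: {(1,12), (2,8), (3,10), (4,11), (5,7), (6,9)}
Size: 6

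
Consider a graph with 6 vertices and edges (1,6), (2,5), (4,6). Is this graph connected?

Step 1: Build adjacency list from edges:
  1: 6
  2: 5
  3: (none)
  4: 6
  5: 2
  6: 1, 4

Step 2: Run BFS/DFS from vertex 1:
  Visited: {1, 6, 4}
  Reached 3 of 6 vertices

Step 3: Only 3 of 6 vertices reached. Graph is disconnected.
Connected components: {1, 4, 6}, {2, 5}, {3}
Answer: No, the graph is not connected (3 components).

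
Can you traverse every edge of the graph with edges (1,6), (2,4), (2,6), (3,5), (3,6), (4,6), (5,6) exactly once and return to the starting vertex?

Step 1: Find the degree of each vertex:
  deg(1) = 1
  deg(2) = 2
  deg(3) = 2
  deg(4) = 2
  deg(5) = 2
  deg(6) = 5

Step 2: Count vertices with odd degree:
  Odd-degree vertices: 1, 6 (2 total)

Step 3: Apply Euler's theorem:
  - Eulerian circuit exists iff graph is connected and all vertices have even degree
  - Eulerian path exists iff graph is connected and has 0 or 2 odd-degree vertices

Graph is connected with exactly 2 odd-degree vertices (1, 6).
Eulerian path exists (starting and ending at the odd-degree vertices), but no Eulerian circuit.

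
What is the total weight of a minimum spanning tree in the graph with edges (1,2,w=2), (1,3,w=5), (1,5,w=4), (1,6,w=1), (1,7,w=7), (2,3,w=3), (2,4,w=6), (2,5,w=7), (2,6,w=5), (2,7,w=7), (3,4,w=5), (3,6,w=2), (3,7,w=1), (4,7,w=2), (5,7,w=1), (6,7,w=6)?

Apply Kruskal's algorithm (sort edges by weight, add if no cycle):

Sorted edges by weight:
  (1,6) w=1
  (3,7) w=1
  (5,7) w=1
  (1,2) w=2
  (3,6) w=2
  (4,7) w=2
  (2,3) w=3
  (1,5) w=4
  (1,3) w=5
  (2,6) w=5
  (3,4) w=5
  (2,4) w=6
  (6,7) w=6
  (1,7) w=7
  (2,5) w=7
  (2,7) w=7

Add edge (1,6) w=1 -- no cycle. Running total: 1
Add edge (3,7) w=1 -- no cycle. Running total: 2
Add edge (5,7) w=1 -- no cycle. Running total: 3
Add edge (1,2) w=2 -- no cycle. Running total: 5
Add edge (3,6) w=2 -- no cycle. Running total: 7
Add edge (4,7) w=2 -- no cycle. Running total: 9

MST edges: (1,6,w=1), (3,7,w=1), (5,7,w=1), (1,2,w=2), (3,6,w=2), (4,7,w=2)
Total MST weight: 1 + 1 + 1 + 2 + 2 + 2 = 9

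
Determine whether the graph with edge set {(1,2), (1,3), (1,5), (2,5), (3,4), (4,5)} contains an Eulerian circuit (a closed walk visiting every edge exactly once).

Step 1: Find the degree of each vertex:
  deg(1) = 3
  deg(2) = 2
  deg(3) = 2
  deg(4) = 2
  deg(5) = 3

Step 2: Count vertices with odd degree:
  Odd-degree vertices: 1, 5 (2 total)

Step 3: Apply Euler's theorem:
  - Eulerian circuit exists iff graph is connected and all vertices have even degree
  - Eulerian path exists iff graph is connected and has 0 or 2 odd-degree vertices

Graph is connected with exactly 2 odd-degree vertices (1, 5).
Eulerian path exists (starting and ending at the odd-degree vertices), but no Eulerian circuit.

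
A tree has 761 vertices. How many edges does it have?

A tree on n vertices always has exactly n - 1 edges.
For n = 761: edges = 761 - 1 = 760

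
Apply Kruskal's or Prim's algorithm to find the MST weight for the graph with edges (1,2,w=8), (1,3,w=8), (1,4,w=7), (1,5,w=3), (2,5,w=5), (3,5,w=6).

Apply Kruskal's algorithm (sort edges by weight, add if no cycle):

Sorted edges by weight:
  (1,5) w=3
  (2,5) w=5
  (3,5) w=6
  (1,4) w=7
  (1,3) w=8
  (1,2) w=8

Add edge (1,5) w=3 -- no cycle. Running total: 3
Add edge (2,5) w=5 -- no cycle. Running total: 8
Add edge (3,5) w=6 -- no cycle. Running total: 14
Add edge (1,4) w=7 -- no cycle. Running total: 21

MST edges: (1,5,w=3), (2,5,w=5), (3,5,w=6), (1,4,w=7)
Total MST weight: 3 + 5 + 6 + 7 = 21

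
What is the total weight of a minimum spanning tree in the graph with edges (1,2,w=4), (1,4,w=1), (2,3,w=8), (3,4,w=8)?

Apply Kruskal's algorithm (sort edges by weight, add if no cycle):

Sorted edges by weight:
  (1,4) w=1
  (1,2) w=4
  (2,3) w=8
  (3,4) w=8

Add edge (1,4) w=1 -- no cycle. Running total: 1
Add edge (1,2) w=4 -- no cycle. Running total: 5
Add edge (2,3) w=8 -- no cycle. Running total: 13

MST edges: (1,4,w=1), (1,2,w=4), (2,3,w=8)
Total MST weight: 1 + 4 + 8 = 13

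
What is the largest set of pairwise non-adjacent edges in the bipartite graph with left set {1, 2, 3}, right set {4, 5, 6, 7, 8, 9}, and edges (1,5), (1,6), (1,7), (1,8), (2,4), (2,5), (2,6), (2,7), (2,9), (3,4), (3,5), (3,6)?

Step 1: List the neighbors of each left vertex:
  1: 5, 6, 7, 8
  2: 4, 5, 6, 7, 9
  3: 4, 5, 6

Step 2: Greedily match left vertices, then look for augmenting paths:
  Match 1 -- 5
  Match 2 -- 4
  Match 3 -- 6
  No augmenting path remains.

Step 3: Verify this is maximum:
  Matching size 3 = min(|L|, |R|) = min(3, 6), which is an upper bound, so this matching is maximum.

Maximum matching: {(1,5), (2,4), (3,6)}
Size: 3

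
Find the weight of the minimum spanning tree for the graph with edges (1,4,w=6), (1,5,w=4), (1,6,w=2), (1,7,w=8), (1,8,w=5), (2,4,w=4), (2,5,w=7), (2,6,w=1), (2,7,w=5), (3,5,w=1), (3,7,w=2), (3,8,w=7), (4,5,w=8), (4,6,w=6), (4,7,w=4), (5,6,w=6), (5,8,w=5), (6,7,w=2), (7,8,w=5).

Apply Kruskal's algorithm (sort edges by weight, add if no cycle):

Sorted edges by weight:
  (2,6) w=1
  (3,5) w=1
  (1,6) w=2
  (3,7) w=2
  (6,7) w=2
  (1,5) w=4
  (2,4) w=4
  (4,7) w=4
  (1,8) w=5
  (2,7) w=5
  (5,8) w=5
  (7,8) w=5
  (1,4) w=6
  (4,6) w=6
  (5,6) w=6
  (2,5) w=7
  (3,8) w=7
  (1,7) w=8
  (4,5) w=8

Add edge (2,6) w=1 -- no cycle. Running total: 1
Add edge (3,5) w=1 -- no cycle. Running total: 2
Add edge (1,6) w=2 -- no cycle. Running total: 4
Add edge (3,7) w=2 -- no cycle. Running total: 6
Add edge (6,7) w=2 -- no cycle. Running total: 8
Skip edge (1,5) w=4 -- would create cycle
Add edge (2,4) w=4 -- no cycle. Running total: 12
Skip edge (4,7) w=4 -- would create cycle
Add edge (1,8) w=5 -- no cycle. Running total: 17

MST edges: (2,6,w=1), (3,5,w=1), (1,6,w=2), (3,7,w=2), (6,7,w=2), (2,4,w=4), (1,8,w=5)
Total MST weight: 1 + 1 + 2 + 2 + 2 + 4 + 5 = 17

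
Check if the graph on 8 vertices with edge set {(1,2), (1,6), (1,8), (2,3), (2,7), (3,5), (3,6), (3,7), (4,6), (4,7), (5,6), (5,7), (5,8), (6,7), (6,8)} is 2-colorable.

Step 1: Attempt 2-coloring using BFS:
  Start at vertex 1, assign color 0
  Color vertex 2 with color 1 (neighbor of 1)
  Color vertex 6 with color 1 (neighbor of 1)
  Color vertex 8 with color 1 (neighbor of 1)
  Color vertex 3 with color 0 (neighbor of 2)
  Color vertex 7 with color 0 (neighbor of 2)
  Color vertex 4 with color 0 (neighbor of 6)
  Color vertex 5 with color 0 (neighbor of 6)

Step 2: Conflict found! Vertices 6 and 8 are adjacent but have the same color.
This means the graph contains an odd cycle.

The graph is NOT bipartite.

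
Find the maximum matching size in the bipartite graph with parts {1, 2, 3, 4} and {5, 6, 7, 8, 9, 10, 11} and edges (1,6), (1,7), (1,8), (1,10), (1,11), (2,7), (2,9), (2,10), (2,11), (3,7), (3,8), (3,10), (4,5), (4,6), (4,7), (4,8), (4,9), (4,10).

Step 1: List the neighbors of each left vertex:
  1: 6, 7, 8, 10, 11
  2: 7, 9, 10, 11
  3: 7, 8, 10
  4: 5, 6, 7, 8, 9, 10

Step 2: Greedily match left vertices, then look for augmenting paths:
  Match 1 -- 6
  Match 2 -- 7
  Match 3 -- 8
  Match 4 -- 5
  No augmenting path remains.

Step 3: Verify this is maximum:
  Matching size 4 = min(|L|, |R|) = min(4, 7), which is an upper bound, so this matching is maximum.

Maximum matching: {(1,6), (2,7), (3,8), (4,5)}
Size: 4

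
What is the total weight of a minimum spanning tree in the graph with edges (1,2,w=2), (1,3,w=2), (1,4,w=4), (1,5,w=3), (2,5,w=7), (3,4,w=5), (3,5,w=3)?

Apply Kruskal's algorithm (sort edges by weight, add if no cycle):

Sorted edges by weight:
  (1,2) w=2
  (1,3) w=2
  (1,5) w=3
  (3,5) w=3
  (1,4) w=4
  (3,4) w=5
  (2,5) w=7

Add edge (1,2) w=2 -- no cycle. Running total: 2
Add edge (1,3) w=2 -- no cycle. Running total: 4
Add edge (1,5) w=3 -- no cycle. Running total: 7
Skip edge (3,5) w=3 -- would create cycle
Add edge (1,4) w=4 -- no cycle. Running total: 11

MST edges: (1,2,w=2), (1,3,w=2), (1,5,w=3), (1,4,w=4)
Total MST weight: 2 + 2 + 3 + 4 = 11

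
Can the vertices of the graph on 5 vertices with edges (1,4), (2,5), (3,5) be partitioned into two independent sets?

Step 1: Attempt 2-coloring using BFS:
  Start at vertex 1, assign color 0
  Color vertex 4 with color 1 (neighbor of 1)
  Start new component at vertex 2, assign color 0
  Color vertex 5 with color 1 (neighbor of 2)
  Color vertex 3 with color 0 (neighbor of 5)

Step 2: 2-coloring succeeded. No conflicts found.
  Set A (color 0): {1, 2, 3}
  Set B (color 1): {4, 5}

The graph is bipartite with partition {1, 2, 3}, {4, 5}.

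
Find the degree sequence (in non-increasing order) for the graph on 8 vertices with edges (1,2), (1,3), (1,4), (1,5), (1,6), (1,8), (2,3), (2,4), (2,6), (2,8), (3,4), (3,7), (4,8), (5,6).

Step 1: Count edges incident to each vertex:
  deg(1) = 6 (neighbors: 2, 3, 4, 5, 6, 8)
  deg(2) = 5 (neighbors: 1, 3, 4, 6, 8)
  deg(3) = 4 (neighbors: 1, 2, 4, 7)
  deg(4) = 4 (neighbors: 1, 2, 3, 8)
  deg(5) = 2 (neighbors: 1, 6)
  deg(6) = 3 (neighbors: 1, 2, 5)
  deg(7) = 1 (neighbors: 3)
  deg(8) = 3 (neighbors: 1, 2, 4)

Step 2: Sort degrees in non-increasing order:
  Degrees: [6, 5, 4, 4, 2, 3, 1, 3] -> sorted: [6, 5, 4, 4, 3, 3, 2, 1]

Degree sequence: [6, 5, 4, 4, 3, 3, 2, 1]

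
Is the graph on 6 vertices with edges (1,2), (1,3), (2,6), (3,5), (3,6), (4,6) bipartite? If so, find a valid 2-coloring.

Step 1: Attempt 2-coloring using BFS:
  Start at vertex 1, assign color 0
  Color vertex 2 with color 1 (neighbor of 1)
  Color vertex 3 with color 1 (neighbor of 1)
  Color vertex 6 with color 0 (neighbor of 2)
  Color vertex 5 with color 0 (neighbor of 3)
  Color vertex 4 with color 1 (neighbor of 6)

Step 2: 2-coloring succeeded. No conflicts found.
  Set A (color 0): {1, 5, 6}
  Set B (color 1): {2, 3, 4}

The graph is bipartite with partition {1, 5, 6}, {2, 3, 4}.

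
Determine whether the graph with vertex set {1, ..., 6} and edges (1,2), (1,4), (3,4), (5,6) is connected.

Step 1: Build adjacency list from edges:
  1: 2, 4
  2: 1
  3: 4
  4: 1, 3
  5: 6
  6: 5

Step 2: Run BFS/DFS from vertex 1:
  Visited: {1, 2, 4, 3}
  Reached 4 of 6 vertices

Step 3: Only 4 of 6 vertices reached. Graph is disconnected.
Connected components: {1, 2, 3, 4}, {5, 6}
Answer: No, the graph is not connected (2 components).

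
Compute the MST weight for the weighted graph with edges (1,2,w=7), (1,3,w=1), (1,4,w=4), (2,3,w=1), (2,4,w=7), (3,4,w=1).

Apply Kruskal's algorithm (sort edges by weight, add if no cycle):

Sorted edges by weight:
  (1,3) w=1
  (2,3) w=1
  (3,4) w=1
  (1,4) w=4
  (1,2) w=7
  (2,4) w=7

Add edge (1,3) w=1 -- no cycle. Running total: 1
Add edge (2,3) w=1 -- no cycle. Running total: 2
Add edge (3,4) w=1 -- no cycle. Running total: 3

MST edges: (1,3,w=1), (2,3,w=1), (3,4,w=1)
Total MST weight: 1 + 1 + 1 = 3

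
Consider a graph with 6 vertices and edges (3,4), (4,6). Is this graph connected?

Step 1: Build adjacency list from edges:
  1: (none)
  2: (none)
  3: 4
  4: 3, 6
  5: (none)
  6: 4

Step 2: Run BFS/DFS from vertex 1:
  Visited: {1}
  Reached 1 of 6 vertices

Step 3: Only 1 of 6 vertices reached. Graph is disconnected.
Connected components: {1}, {2}, {3, 4, 6}, {5}
Answer: No, the graph is not connected (4 components).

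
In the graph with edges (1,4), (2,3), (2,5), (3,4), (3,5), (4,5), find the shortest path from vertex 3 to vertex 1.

Step 1: Build adjacency list:
  1: 4
  2: 3, 5
  3: 2, 4, 5
  4: 1, 3, 5
  5: 2, 3, 4

Step 2: BFS from vertex 3 to find shortest path to 1:
  vertex 2 reached at distance 1
  vertex 4 reached at distance 1
  vertex 5 reached at distance 1
  vertex 1 reached at distance 2

Step 3: Shortest path: 3 -> 4 -> 1
Path length: 2 edges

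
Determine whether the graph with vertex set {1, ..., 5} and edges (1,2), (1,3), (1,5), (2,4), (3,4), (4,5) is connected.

Step 1: Build adjacency list from edges:
  1: 2, 3, 5
  2: 1, 4
  3: 1, 4
  4: 2, 3, 5
  5: 1, 4

Step 2: Run BFS/DFS from vertex 1:
  Visited: {1, 2, 3, 5, 4}
  Reached 5 of 5 vertices

Step 3: All 5 vertices reached from vertex 1, so the graph is connected.
Answer: Yes, the graph is connected.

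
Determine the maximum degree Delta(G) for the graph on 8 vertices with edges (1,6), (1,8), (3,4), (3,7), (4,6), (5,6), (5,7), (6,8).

Step 1: Count edges incident to each vertex:
  deg(1) = 2 (neighbors: 6, 8)
  deg(2) = 0 (neighbors: none)
  deg(3) = 2 (neighbors: 4, 7)
  deg(4) = 2 (neighbors: 3, 6)
  deg(5) = 2 (neighbors: 6, 7)
  deg(6) = 4 (neighbors: 1, 4, 5, 8)
  deg(7) = 2 (neighbors: 3, 5)
  deg(8) = 2 (neighbors: 1, 6)

Step 2: Find maximum:
  max(2, 0, 2, 2, 2, 4, 2, 2) = 4 (vertex 6)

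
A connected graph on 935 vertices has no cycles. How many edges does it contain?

A tree on n vertices always has exactly n - 1 edges.
For n = 935: edges = 935 - 1 = 934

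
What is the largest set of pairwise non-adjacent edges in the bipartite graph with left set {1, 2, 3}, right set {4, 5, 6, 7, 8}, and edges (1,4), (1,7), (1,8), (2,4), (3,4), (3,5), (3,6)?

Step 1: List the neighbors of each left vertex:
  1: 4, 7, 8
  2: 4
  3: 4, 5, 6

Step 2: Greedily match left vertices, then look for augmenting paths:
  Match 1 -- 7
  Match 2 -- 4
  Match 3 -- 5
  No augmenting path remains.

Step 3: Verify this is maximum:
  Matching size 3 = min(|L|, |R|) = min(3, 5), which is an upper bound, so this matching is maximum.

Maximum matching: {(1,7), (2,4), (3,5)}
Size: 3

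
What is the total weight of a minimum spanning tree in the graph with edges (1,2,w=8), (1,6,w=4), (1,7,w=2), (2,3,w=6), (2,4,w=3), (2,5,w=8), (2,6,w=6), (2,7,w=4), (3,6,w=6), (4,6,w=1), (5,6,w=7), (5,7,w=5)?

Apply Kruskal's algorithm (sort edges by weight, add if no cycle):

Sorted edges by weight:
  (4,6) w=1
  (1,7) w=2
  (2,4) w=3
  (1,6) w=4
  (2,7) w=4
  (5,7) w=5
  (2,3) w=6
  (2,6) w=6
  (3,6) w=6
  (5,6) w=7
  (1,2) w=8
  (2,5) w=8

Add edge (4,6) w=1 -- no cycle. Running total: 1
Add edge (1,7) w=2 -- no cycle. Running total: 3
Add edge (2,4) w=3 -- no cycle. Running total: 6
Add edge (1,6) w=4 -- no cycle. Running total: 10
Skip edge (2,7) w=4 -- would create cycle
Add edge (5,7) w=5 -- no cycle. Running total: 15
Add edge (2,3) w=6 -- no cycle. Running total: 21

MST edges: (4,6,w=1), (1,7,w=2), (2,4,w=3), (1,6,w=4), (5,7,w=5), (2,3,w=6)
Total MST weight: 1 + 2 + 3 + 4 + 5 + 6 = 21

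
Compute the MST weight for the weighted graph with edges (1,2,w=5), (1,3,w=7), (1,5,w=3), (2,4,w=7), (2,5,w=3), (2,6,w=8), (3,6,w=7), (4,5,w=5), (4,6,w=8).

Apply Kruskal's algorithm (sort edges by weight, add if no cycle):

Sorted edges by weight:
  (1,5) w=3
  (2,5) w=3
  (1,2) w=5
  (4,5) w=5
  (1,3) w=7
  (2,4) w=7
  (3,6) w=7
  (2,6) w=8
  (4,6) w=8

Add edge (1,5) w=3 -- no cycle. Running total: 3
Add edge (2,5) w=3 -- no cycle. Running total: 6
Skip edge (1,2) w=5 -- would create cycle
Add edge (4,5) w=5 -- no cycle. Running total: 11
Add edge (1,3) w=7 -- no cycle. Running total: 18
Skip edge (2,4) w=7 -- would create cycle
Add edge (3,6) w=7 -- no cycle. Running total: 25

MST edges: (1,5,w=3), (2,5,w=3), (4,5,w=5), (1,3,w=7), (3,6,w=7)
Total MST weight: 3 + 3 + 5 + 7 + 7 = 25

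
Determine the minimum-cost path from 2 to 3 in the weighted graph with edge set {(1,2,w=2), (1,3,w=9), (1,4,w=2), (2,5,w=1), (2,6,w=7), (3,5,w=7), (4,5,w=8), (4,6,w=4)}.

Step 1: Build adjacency list with weights:
  1: 2(w=2), 3(w=9), 4(w=2)
  2: 1(w=2), 5(w=1), 6(w=7)
  3: 1(w=9), 5(w=7)
  4: 1(w=2), 5(w=8), 6(w=4)
  5: 2(w=1), 3(w=7), 4(w=8)
  6: 2(w=7), 4(w=4)

Step 2: Apply Dijkstra's algorithm from vertex 2:
  Visit vertex 2 (distance=0)
    Update dist[1] = 2
    Update dist[5] = 1
    Update dist[6] = 7
  Visit vertex 5 (distance=1)
    Update dist[3] = 8
    Update dist[4] = 9
  Visit vertex 1 (distance=2)
    Update dist[4] = 4
  Visit vertex 4 (distance=4)
  Visit vertex 6 (distance=7)
  Visit vertex 3 (distance=8)

Step 3: Shortest path: 2 -> 5 -> 3
Total weight: 1 + 7 = 8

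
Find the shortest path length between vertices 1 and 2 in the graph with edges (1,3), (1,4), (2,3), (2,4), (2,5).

Step 1: Build adjacency list:
  1: 3, 4
  2: 3, 4, 5
  3: 1, 2
  4: 1, 2
  5: 2

Step 2: BFS from vertex 1 to find shortest path to 2:
  vertex 3 reached at distance 1
  vertex 4 reached at distance 1
  vertex 2 reached at distance 2

Step 3: Shortest path: 1 -> 3 -> 2
Path length: 2 edges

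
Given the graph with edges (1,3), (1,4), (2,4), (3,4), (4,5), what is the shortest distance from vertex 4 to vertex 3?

Step 1: Build adjacency list:
  1: 3, 4
  2: 4
  3: 1, 4
  4: 1, 2, 3, 5
  5: 4

Step 2: BFS from vertex 4 to find shortest path to 3:
  vertex 1 reached at distance 1
  vertex 2 reached at distance 1
  vertex 3 reached at distance 1

Step 3: Shortest path: 4 -> 3
Path length: 1 edge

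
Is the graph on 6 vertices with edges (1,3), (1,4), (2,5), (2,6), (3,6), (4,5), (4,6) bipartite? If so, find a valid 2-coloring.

Step 1: Attempt 2-coloring using BFS:
  Start at vertex 1, assign color 0
  Color vertex 3 with color 1 (neighbor of 1)
  Color vertex 4 with color 1 (neighbor of 1)
  Color vertex 6 with color 0 (neighbor of 3)
  Color vertex 5 with color 0 (neighbor of 4)
  Color vertex 2 with color 1 (neighbor of 6)

Step 2: 2-coloring succeeded. No conflicts found.
  Set A (color 0): {1, 5, 6}
  Set B (color 1): {2, 3, 4}

The graph is bipartite with partition {1, 5, 6}, {2, 3, 4}.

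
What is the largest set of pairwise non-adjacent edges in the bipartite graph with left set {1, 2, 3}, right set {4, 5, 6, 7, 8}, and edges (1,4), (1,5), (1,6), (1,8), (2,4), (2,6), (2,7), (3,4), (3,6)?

Step 1: List the neighbors of each left vertex:
  1: 4, 5, 6, 8
  2: 4, 6, 7
  3: 4, 6

Step 2: Greedily match left vertices, then look for augmenting paths:
  Match 1 -- 5
  Match 2 -- 6
  Match 3 -- 4
  No augmenting path remains.

Step 3: Verify this is maximum:
  Matching size 3 = min(|L|, |R|) = min(3, 5), which is an upper bound, so this matching is maximum.

Maximum matching: {(1,5), (2,6), (3,4)}
Size: 3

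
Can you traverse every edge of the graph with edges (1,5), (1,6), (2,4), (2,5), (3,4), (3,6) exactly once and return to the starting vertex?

Step 1: Find the degree of each vertex:
  deg(1) = 2
  deg(2) = 2
  deg(3) = 2
  deg(4) = 2
  deg(5) = 2
  deg(6) = 2

Step 2: Count vertices with odd degree:
  All vertices have even degree (0 odd-degree vertices)

Step 3: Apply Euler's theorem:
  - Eulerian circuit exists iff graph is connected and all vertices have even degree
  - Eulerian path exists iff graph is connected and has 0 or 2 odd-degree vertices

Graph is connected with 0 odd-degree vertices.
Both Eulerian circuit and Eulerian path exist.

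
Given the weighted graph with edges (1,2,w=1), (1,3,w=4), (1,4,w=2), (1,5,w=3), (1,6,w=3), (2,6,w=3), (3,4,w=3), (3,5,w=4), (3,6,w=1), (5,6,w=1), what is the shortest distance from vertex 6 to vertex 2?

Step 1: Build adjacency list with weights:
  1: 2(w=1), 3(w=4), 4(w=2), 5(w=3), 6(w=3)
  2: 1(w=1), 6(w=3)
  3: 1(w=4), 4(w=3), 5(w=4), 6(w=1)
  4: 1(w=2), 3(w=3)
  5: 1(w=3), 3(w=4), 6(w=1)
  6: 1(w=3), 2(w=3), 3(w=1), 5(w=1)

Step 2: Apply Dijkstra's algorithm from vertex 6:
  Visit vertex 6 (distance=0)
    Update dist[1] = 3
    Update dist[2] = 3
    Update dist[3] = 1
    Update dist[5] = 1
  Visit vertex 3 (distance=1)
    Update dist[4] = 4
  Visit vertex 5 (distance=1)
  Visit vertex 1 (distance=3)
  Visit vertex 2 (distance=3)

Step 3: Shortest path: 6 -> 2
Total weight: 3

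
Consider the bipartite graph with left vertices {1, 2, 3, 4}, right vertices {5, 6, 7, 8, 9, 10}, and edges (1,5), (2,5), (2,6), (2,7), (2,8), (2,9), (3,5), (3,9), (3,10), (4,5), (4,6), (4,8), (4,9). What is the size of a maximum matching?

Step 1: List the neighbors of each left vertex:
  1: 5
  2: 5, 6, 7, 8, 9
  3: 5, 9, 10
  4: 5, 6, 8, 9

Step 2: Greedily match left vertices, then look for augmenting paths:
  Match 1 -- 5
  Match 2 -- 6
  Match 3 -- 9
  Match 4 -- 8
  No augmenting path remains.

Step 3: Verify this is maximum:
  Matching size 4 = min(|L|, |R|) = min(4, 6), which is an upper bound, so this matching is maximum.

Maximum matching: {(1,5), (2,6), (3,9), (4,8)}
Size: 4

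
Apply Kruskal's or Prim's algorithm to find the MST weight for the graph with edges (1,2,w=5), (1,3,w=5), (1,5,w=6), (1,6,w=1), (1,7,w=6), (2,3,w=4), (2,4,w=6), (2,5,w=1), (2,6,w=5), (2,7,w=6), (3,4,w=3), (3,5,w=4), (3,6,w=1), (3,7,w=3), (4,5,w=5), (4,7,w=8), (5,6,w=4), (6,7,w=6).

Apply Kruskal's algorithm (sort edges by weight, add if no cycle):

Sorted edges by weight:
  (1,6) w=1
  (2,5) w=1
  (3,6) w=1
  (3,4) w=3
  (3,7) w=3
  (2,3) w=4
  (3,5) w=4
  (5,6) w=4
  (1,3) w=5
  (1,2) w=5
  (2,6) w=5
  (4,5) w=5
  (1,7) w=6
  (1,5) w=6
  (2,4) w=6
  (2,7) w=6
  (6,7) w=6
  (4,7) w=8

Add edge (1,6) w=1 -- no cycle. Running total: 1
Add edge (2,5) w=1 -- no cycle. Running total: 2
Add edge (3,6) w=1 -- no cycle. Running total: 3
Add edge (3,4) w=3 -- no cycle. Running total: 6
Add edge (3,7) w=3 -- no cycle. Running total: 9
Add edge (2,3) w=4 -- no cycle. Running total: 13

MST edges: (1,6,w=1), (2,5,w=1), (3,6,w=1), (3,4,w=3), (3,7,w=3), (2,3,w=4)
Total MST weight: 1 + 1 + 1 + 3 + 3 + 4 = 13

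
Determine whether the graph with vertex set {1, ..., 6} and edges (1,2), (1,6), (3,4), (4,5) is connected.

Step 1: Build adjacency list from edges:
  1: 2, 6
  2: 1
  3: 4
  4: 3, 5
  5: 4
  6: 1

Step 2: Run BFS/DFS from vertex 1:
  Visited: {1, 2, 6}
  Reached 3 of 6 vertices

Step 3: Only 3 of 6 vertices reached. Graph is disconnected.
Connected components: {1, 2, 6}, {3, 4, 5}
Answer: No, the graph is not connected (2 components).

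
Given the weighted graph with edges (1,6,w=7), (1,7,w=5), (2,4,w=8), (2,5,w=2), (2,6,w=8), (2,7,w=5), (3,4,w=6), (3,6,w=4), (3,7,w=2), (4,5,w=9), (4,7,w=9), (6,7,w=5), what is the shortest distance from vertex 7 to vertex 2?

Step 1: Build adjacency list with weights:
  1: 6(w=7), 7(w=5)
  2: 4(w=8), 5(w=2), 6(w=8), 7(w=5)
  3: 4(w=6), 6(w=4), 7(w=2)
  4: 2(w=8), 3(w=6), 5(w=9), 7(w=9)
  5: 2(w=2), 4(w=9)
  6: 1(w=7), 2(w=8), 3(w=4), 7(w=5)
  7: 1(w=5), 2(w=5), 3(w=2), 4(w=9), 6(w=5)

Step 2: Apply Dijkstra's algorithm from vertex 7:
  Visit vertex 7 (distance=0)
    Update dist[1] = 5
    Update dist[2] = 5
    Update dist[3] = 2
    Update dist[4] = 9
    Update dist[6] = 5
  Visit vertex 3 (distance=2)
    Update dist[4] = 8
  Visit vertex 1 (distance=5)
  Visit vertex 2 (distance=5)
    Update dist[5] = 7

Step 3: Shortest path: 7 -> 2
Total weight: 5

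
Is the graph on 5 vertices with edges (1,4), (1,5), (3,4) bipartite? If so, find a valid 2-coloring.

Step 1: Attempt 2-coloring using BFS:
  Start at vertex 1, assign color 0
  Color vertex 4 with color 1 (neighbor of 1)
  Color vertex 5 with color 1 (neighbor of 1)
  Color vertex 3 with color 0 (neighbor of 4)
  Start new component at vertex 2, assign color 0

Step 2: 2-coloring succeeded. No conflicts found.
  Set A (color 0): {1, 2, 3}
  Set B (color 1): {4, 5}

The graph is bipartite with partition {1, 2, 3}, {4, 5}.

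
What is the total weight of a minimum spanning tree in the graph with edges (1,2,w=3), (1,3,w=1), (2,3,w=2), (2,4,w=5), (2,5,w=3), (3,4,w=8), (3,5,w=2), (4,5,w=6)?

Apply Kruskal's algorithm (sort edges by weight, add if no cycle):

Sorted edges by weight:
  (1,3) w=1
  (2,3) w=2
  (3,5) w=2
  (1,2) w=3
  (2,5) w=3
  (2,4) w=5
  (4,5) w=6
  (3,4) w=8

Add edge (1,3) w=1 -- no cycle. Running total: 1
Add edge (2,3) w=2 -- no cycle. Running total: 3
Add edge (3,5) w=2 -- no cycle. Running total: 5
Skip edge (1,2) w=3 -- would create cycle
Skip edge (2,5) w=3 -- would create cycle
Add edge (2,4) w=5 -- no cycle. Running total: 10

MST edges: (1,3,w=1), (2,3,w=2), (3,5,w=2), (2,4,w=5)
Total MST weight: 1 + 2 + 2 + 5 = 10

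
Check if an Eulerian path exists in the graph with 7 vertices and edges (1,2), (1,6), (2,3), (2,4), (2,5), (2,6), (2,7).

Step 1: Find the degree of each vertex:
  deg(1) = 2
  deg(2) = 6
  deg(3) = 1
  deg(4) = 1
  deg(5) = 1
  deg(6) = 2
  deg(7) = 1

Step 2: Count vertices with odd degree:
  Odd-degree vertices: 3, 4, 5, 7 (4 total)

Step 3: Apply Euler's theorem:
  - Eulerian circuit exists iff graph is connected and all vertices have even degree
  - Eulerian path exists iff graph is connected and has 0 or 2 odd-degree vertices

Graph has 4 odd-degree vertices (need 0 or 2).
Neither Eulerian path nor Eulerian circuit exists.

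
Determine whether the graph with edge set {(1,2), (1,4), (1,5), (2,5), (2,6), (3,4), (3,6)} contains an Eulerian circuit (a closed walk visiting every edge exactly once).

Step 1: Find the degree of each vertex:
  deg(1) = 3
  deg(2) = 3
  deg(3) = 2
  deg(4) = 2
  deg(5) = 2
  deg(6) = 2

Step 2: Count vertices with odd degree:
  Odd-degree vertices: 1, 2 (2 total)

Step 3: Apply Euler's theorem:
  - Eulerian circuit exists iff graph is connected and all vertices have even degree
  - Eulerian path exists iff graph is connected and has 0 or 2 odd-degree vertices

Graph is connected with exactly 2 odd-degree vertices (1, 2).
Eulerian path exists (starting and ending at the odd-degree vertices), but no Eulerian circuit.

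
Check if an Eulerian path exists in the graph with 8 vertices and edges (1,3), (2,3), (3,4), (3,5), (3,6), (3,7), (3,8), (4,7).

Step 1: Find the degree of each vertex:
  deg(1) = 1
  deg(2) = 1
  deg(3) = 7
  deg(4) = 2
  deg(5) = 1
  deg(6) = 1
  deg(7) = 2
  deg(8) = 1

Step 2: Count vertices with odd degree:
  Odd-degree vertices: 1, 2, 3, 5, 6, 8 (6 total)

Step 3: Apply Euler's theorem:
  - Eulerian circuit exists iff graph is connected and all vertices have even degree
  - Eulerian path exists iff graph is connected and has 0 or 2 odd-degree vertices

Graph has 6 odd-degree vertices (need 0 or 2).
Neither Eulerian path nor Eulerian circuit exists.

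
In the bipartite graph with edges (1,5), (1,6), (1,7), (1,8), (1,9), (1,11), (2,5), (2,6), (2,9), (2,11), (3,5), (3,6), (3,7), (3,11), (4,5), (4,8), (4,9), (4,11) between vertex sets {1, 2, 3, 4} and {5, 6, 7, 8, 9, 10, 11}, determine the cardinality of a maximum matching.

Step 1: List the neighbors of each left vertex:
  1: 5, 6, 7, 8, 9, 11
  2: 5, 6, 9, 11
  3: 5, 6, 7, 11
  4: 5, 8, 9, 11

Step 2: Greedily match left vertices, then look for augmenting paths:
  Match 1 -- 5
  Match 2 -- 6
  Match 3 -- 7
  Match 4 -- 8
  No augmenting path remains.

Step 3: Verify this is maximum:
  Matching size 4 = min(|L|, |R|) = min(4, 7), which is an upper bound, so this matching is maximum.

Maximum matching: {(1,5), (2,6), (3,7), (4,8)}
Size: 4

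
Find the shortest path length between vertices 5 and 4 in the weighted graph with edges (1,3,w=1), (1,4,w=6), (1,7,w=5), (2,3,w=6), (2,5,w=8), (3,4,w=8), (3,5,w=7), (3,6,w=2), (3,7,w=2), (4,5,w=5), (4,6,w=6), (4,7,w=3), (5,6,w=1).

Step 1: Build adjacency list with weights:
  1: 3(w=1), 4(w=6), 7(w=5)
  2: 3(w=6), 5(w=8)
  3: 1(w=1), 2(w=6), 4(w=8), 5(w=7), 6(w=2), 7(w=2)
  4: 1(w=6), 3(w=8), 5(w=5), 6(w=6), 7(w=3)
  5: 2(w=8), 3(w=7), 4(w=5), 6(w=1)
  6: 3(w=2), 4(w=6), 5(w=1)
  7: 1(w=5), 3(w=2), 4(w=3)

Step 2: Apply Dijkstra's algorithm from vertex 5:
  Visit vertex 5 (distance=0)
    Update dist[2] = 8
    Update dist[3] = 7
    Update dist[4] = 5
    Update dist[6] = 1
  Visit vertex 6 (distance=1)
    Update dist[3] = 3
  Visit vertex 3 (distance=3)
    Update dist[1] = 4
    Update dist[7] = 5
  Visit vertex 1 (distance=4)
  Visit vertex 4 (distance=5)

Step 3: Shortest path: 5 -> 4
Total weight: 5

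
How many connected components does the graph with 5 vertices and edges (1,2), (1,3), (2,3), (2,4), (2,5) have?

Step 1: Build adjacency list from edges:
  1: 2, 3
  2: 1, 3, 4, 5
  3: 1, 2
  4: 2
  5: 2

Step 2: Run BFS/DFS from vertex 1:
  Visited: {1, 2, 3, 4, 5}
  Reached 5 of 5 vertices

Step 3: All 5 vertices reached from vertex 1, so the graph is connected.
Number of connected components: 1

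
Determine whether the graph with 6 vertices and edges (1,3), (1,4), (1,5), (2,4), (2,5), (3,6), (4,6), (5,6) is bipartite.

Step 1: Attempt 2-coloring using BFS:
  Start at vertex 1, assign color 0
  Color vertex 3 with color 1 (neighbor of 1)
  Color vertex 4 with color 1 (neighbor of 1)
  Color vertex 5 with color 1 (neighbor of 1)
  Color vertex 6 with color 0 (neighbor of 3)
  Color vertex 2 with color 0 (neighbor of 4)

Step 2: 2-coloring succeeded. No conflicts found.
  Set A (color 0): {1, 2, 6}
  Set B (color 1): {3, 4, 5}

The graph is bipartite with partition {1, 2, 6}, {3, 4, 5}.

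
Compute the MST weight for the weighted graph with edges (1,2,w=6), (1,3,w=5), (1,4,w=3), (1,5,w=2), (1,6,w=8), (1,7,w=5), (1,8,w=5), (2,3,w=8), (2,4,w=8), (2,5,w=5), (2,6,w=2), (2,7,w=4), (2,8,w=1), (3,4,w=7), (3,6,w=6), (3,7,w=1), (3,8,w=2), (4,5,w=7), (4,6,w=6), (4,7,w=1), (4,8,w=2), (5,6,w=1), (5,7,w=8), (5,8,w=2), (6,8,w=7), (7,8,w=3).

Apply Kruskal's algorithm (sort edges by weight, add if no cycle):

Sorted edges by weight:
  (2,8) w=1
  (3,7) w=1
  (4,7) w=1
  (5,6) w=1
  (1,5) w=2
  (2,6) w=2
  (3,8) w=2
  (4,8) w=2
  (5,8) w=2
  (1,4) w=3
  (7,8) w=3
  (2,7) w=4
  (1,3) w=5
  (1,8) w=5
  (1,7) w=5
  (2,5) w=5
  (1,2) w=6
  (3,6) w=6
  (4,6) w=6
  (3,4) w=7
  (4,5) w=7
  (6,8) w=7
  (1,6) w=8
  (2,4) w=8
  (2,3) w=8
  (5,7) w=8

Add edge (2,8) w=1 -- no cycle. Running total: 1
Add edge (3,7) w=1 -- no cycle. Running total: 2
Add edge (4,7) w=1 -- no cycle. Running total: 3
Add edge (5,6) w=1 -- no cycle. Running total: 4
Add edge (1,5) w=2 -- no cycle. Running total: 6
Add edge (2,6) w=2 -- no cycle. Running total: 8
Add edge (3,8) w=2 -- no cycle. Running total: 10

MST edges: (2,8,w=1), (3,7,w=1), (4,7,w=1), (5,6,w=1), (1,5,w=2), (2,6,w=2), (3,8,w=2)
Total MST weight: 1 + 1 + 1 + 1 + 2 + 2 + 2 = 10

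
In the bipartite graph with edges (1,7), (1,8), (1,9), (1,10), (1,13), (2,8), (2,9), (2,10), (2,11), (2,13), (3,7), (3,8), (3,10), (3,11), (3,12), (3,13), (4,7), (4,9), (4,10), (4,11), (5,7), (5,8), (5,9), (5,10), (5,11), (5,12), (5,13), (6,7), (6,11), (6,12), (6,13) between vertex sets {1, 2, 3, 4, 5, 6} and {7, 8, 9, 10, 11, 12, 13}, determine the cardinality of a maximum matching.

Step 1: List the neighbors of each left vertex:
  1: 7, 8, 9, 10, 13
  2: 8, 9, 10, 11, 13
  3: 7, 8, 10, 11, 12, 13
  4: 7, 9, 10, 11
  5: 7, 8, 9, 10, 11, 12, 13
  6: 7, 11, 12, 13

Step 2: Greedily match left vertices, then look for augmenting paths:
  Match 1 -- 7
  Match 2 -- 8
  Match 3 -- 10
  Match 4 -- 9
  Match 5 -- 11
  Match 6 -- 12
  No augmenting path remains.

Step 3: Verify this is maximum:
  Matching size 6 = min(|L|, |R|) = min(6, 7), which is an upper bound, so this matching is maximum.

Maximum matching: {(1,7), (2,8), (3,10), (4,9), (5,11), (6,12)}
Size: 6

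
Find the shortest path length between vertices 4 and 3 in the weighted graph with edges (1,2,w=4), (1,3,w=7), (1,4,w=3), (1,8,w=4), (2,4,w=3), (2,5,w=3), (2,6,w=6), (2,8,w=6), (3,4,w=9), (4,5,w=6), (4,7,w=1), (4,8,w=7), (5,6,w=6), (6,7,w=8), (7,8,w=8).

Step 1: Build adjacency list with weights:
  1: 2(w=4), 3(w=7), 4(w=3), 8(w=4)
  2: 1(w=4), 4(w=3), 5(w=3), 6(w=6), 8(w=6)
  3: 1(w=7), 4(w=9)
  4: 1(w=3), 2(w=3), 3(w=9), 5(w=6), 7(w=1), 8(w=7)
  5: 2(w=3), 4(w=6), 6(w=6)
  6: 2(w=6), 5(w=6), 7(w=8)
  7: 4(w=1), 6(w=8), 8(w=8)
  8: 1(w=4), 2(w=6), 4(w=7), 7(w=8)

Step 2: Apply Dijkstra's algorithm from vertex 4:
  Visit vertex 4 (distance=0)
    Update dist[1] = 3
    Update dist[2] = 3
    Update dist[3] = 9
    Update dist[5] = 6
    Update dist[7] = 1
    Update dist[8] = 7
  Visit vertex 7 (distance=1)
    Update dist[6] = 9
  Visit vertex 1 (distance=3)
  Visit vertex 2 (distance=3)
  Visit vertex 5 (distance=6)
  Visit vertex 8 (distance=7)
  Visit vertex 3 (distance=9)

Step 3: Shortest path: 4 -> 3
Total weight: 9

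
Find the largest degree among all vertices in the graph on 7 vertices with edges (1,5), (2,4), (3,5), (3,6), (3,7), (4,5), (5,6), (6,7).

Step 1: Count edges incident to each vertex:
  deg(1) = 1 (neighbors: 5)
  deg(2) = 1 (neighbors: 4)
  deg(3) = 3 (neighbors: 5, 6, 7)
  deg(4) = 2 (neighbors: 2, 5)
  deg(5) = 4 (neighbors: 1, 3, 4, 6)
  deg(6) = 3 (neighbors: 3, 5, 7)
  deg(7) = 2 (neighbors: 3, 6)

Step 2: Find maximum:
  max(1, 1, 3, 2, 4, 3, 2) = 4 (vertex 5)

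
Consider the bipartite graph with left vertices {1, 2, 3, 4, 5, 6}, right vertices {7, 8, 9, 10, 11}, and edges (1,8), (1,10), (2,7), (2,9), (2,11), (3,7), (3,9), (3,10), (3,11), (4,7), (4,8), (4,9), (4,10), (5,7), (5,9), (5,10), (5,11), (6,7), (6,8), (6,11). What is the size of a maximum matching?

Step 1: List the neighbors of each left vertex:
  1: 8, 10
  2: 7, 9, 11
  3: 7, 9, 10, 11
  4: 7, 8, 9, 10
  5: 7, 9, 10, 11
  6: 7, 8, 11

Step 2: Greedily match left vertices, then look for augmenting paths:
  Match 1 -- 8
  Match 2 -- 7
  Match 3 -- 9
  Match 4 -- 10
  Match 5 -- 11
  No augmenting path remains.

Step 3: Verify this is maximum:
  Matching size 5 = min(|L|, |R|) = min(6, 5), which is an upper bound, so this matching is maximum.

Maximum matching: {(1,8), (2,7), (3,9), (4,10), (5,11)}
Size: 5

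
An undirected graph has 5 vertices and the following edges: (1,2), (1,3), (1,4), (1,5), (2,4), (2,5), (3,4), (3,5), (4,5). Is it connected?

Step 1: Build adjacency list from edges:
  1: 2, 3, 4, 5
  2: 1, 4, 5
  3: 1, 4, 5
  4: 1, 2, 3, 5
  5: 1, 2, 3, 4

Step 2: Run BFS/DFS from vertex 1:
  Visited: {1, 2, 3, 4, 5}
  Reached 5 of 5 vertices

Step 3: All 5 vertices reached from vertex 1, so the graph is connected.
Answer: Yes, the graph is connected.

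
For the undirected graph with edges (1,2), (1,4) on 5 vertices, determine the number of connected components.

Step 1: Build adjacency list from edges:
  1: 2, 4
  2: 1
  3: (none)
  4: 1
  5: (none)

Step 2: Run BFS/DFS from vertex 1:
  Visited: {1, 2, 4}
  Reached 3 of 5 vertices

Step 3: Only 3 of 5 vertices reached. Graph is disconnected.
Connected components: {1, 2, 4}, {3}, {5}
Number of connected components: 3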